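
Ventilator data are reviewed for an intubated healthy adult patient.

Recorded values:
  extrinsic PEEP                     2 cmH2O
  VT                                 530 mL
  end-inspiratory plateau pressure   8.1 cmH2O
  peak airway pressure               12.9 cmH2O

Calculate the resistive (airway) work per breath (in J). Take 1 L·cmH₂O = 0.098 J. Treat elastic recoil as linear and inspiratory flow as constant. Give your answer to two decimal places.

With constant inspiratory flow the resistive pressure is constant at PIP − Pplat = 12.9 − 8.1 = 4.8 cmH2O, so resistive work = 4.8 × 0.530 = 2.544 L·cmH2O.
× 0.098 J/(L·cmH2O) → 0.2493 J.

0.25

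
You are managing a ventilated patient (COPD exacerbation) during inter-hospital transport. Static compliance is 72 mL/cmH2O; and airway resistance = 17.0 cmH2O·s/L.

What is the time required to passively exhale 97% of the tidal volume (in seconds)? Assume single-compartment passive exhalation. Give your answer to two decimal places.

4.29

τ = R × C = 17.0 × 72 mL/cmH2O = 17.0 × 0.072 L/cmH2O = 1.224 s.
Exhaled fraction f = 1 − e^(−t/τ) → t = −τ·ln(1 − f) = −1.224·ln(0.03) = 4.292 s.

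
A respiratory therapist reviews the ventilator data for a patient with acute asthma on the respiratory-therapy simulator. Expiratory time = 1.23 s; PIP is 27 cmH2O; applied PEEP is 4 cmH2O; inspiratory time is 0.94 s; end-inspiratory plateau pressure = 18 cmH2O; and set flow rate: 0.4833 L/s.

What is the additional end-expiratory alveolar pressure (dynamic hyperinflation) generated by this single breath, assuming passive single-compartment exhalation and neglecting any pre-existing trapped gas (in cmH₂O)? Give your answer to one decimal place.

Vt = flow × Ti = 0.4833 L/s × 0.94 s × 1000 mL/L = 454.3 mL.
R = (PIP − Pplat)/V̇ = (27 − 18) / 0.4833 = 9.0/0.4833 = 18.622 cmH2O·s/L.
C = Vt/(Pplat − PEEP) = 454.3 / (18 − 4) = 454.3/14.0 = 32.45 mL/cmH2O.
τ = R × C = 18.622 × 0.03245 L/cmH2O = 0.6043 s.
Fraction remaining = e^(−Te/τ) = e^(−1.23/0.6043) = 0.1306; trapped volume = 454.3 × 0.1306 = 59.332 mL.
Additional alveolar pressure from trapping ≈ V_trapped / C = 59.332 / 32.45 = 1.828 cmH2O.

1.8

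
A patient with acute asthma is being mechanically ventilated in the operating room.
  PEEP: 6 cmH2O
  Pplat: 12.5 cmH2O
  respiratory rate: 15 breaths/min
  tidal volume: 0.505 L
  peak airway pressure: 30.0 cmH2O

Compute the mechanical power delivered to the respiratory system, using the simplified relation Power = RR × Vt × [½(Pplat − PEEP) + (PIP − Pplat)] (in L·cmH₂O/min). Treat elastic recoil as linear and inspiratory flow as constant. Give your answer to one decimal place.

157.2

Per-breath work = Vt × [½(Pplat−PEEP) + (PIP−Pplat)] = 0.505 × [0.5×6.5 + 17.5] = 0.505 × 20.75 = 10.479 L·cmH2O.
Power = 15 × 10.479 = 157.19 L·cmH2O/min.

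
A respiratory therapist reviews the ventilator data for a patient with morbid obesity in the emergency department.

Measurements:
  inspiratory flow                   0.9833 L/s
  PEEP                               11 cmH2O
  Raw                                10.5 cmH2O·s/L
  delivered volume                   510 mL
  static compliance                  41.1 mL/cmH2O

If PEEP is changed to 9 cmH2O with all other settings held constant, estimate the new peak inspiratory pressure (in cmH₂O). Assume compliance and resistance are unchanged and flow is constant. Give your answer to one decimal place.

31.7

PIP = Vt/C + R·V̇ + PEEP (constant-flow equation of motion).
Only the baseline term changes: ΔPIP = ΔPEEP = 9 − 11 = -2.0 cmH2O.
Original PIP = 510/41.1 + 10.5×0.9833 + 11 = 33.733 cmH2O; new PIP = 33.733 + (-2.0) = 31.733 cmH2O.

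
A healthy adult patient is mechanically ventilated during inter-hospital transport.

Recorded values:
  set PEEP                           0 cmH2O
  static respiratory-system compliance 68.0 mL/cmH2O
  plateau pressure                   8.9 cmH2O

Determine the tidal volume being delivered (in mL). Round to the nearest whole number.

Vt = Cstat × (Pplat − PEEP) = 68.0 × (8.9 − 0) = 68.0 × 8.9 = 605.2 mL.

605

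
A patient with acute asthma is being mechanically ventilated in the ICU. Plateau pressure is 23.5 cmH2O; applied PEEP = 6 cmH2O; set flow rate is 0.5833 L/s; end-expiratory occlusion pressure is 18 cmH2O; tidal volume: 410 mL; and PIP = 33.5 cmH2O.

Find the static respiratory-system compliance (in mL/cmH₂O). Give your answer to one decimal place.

74.5

End-expiratory occlusion gives total PEEP = 18 cmH2O (intrinsic PEEP = 18 − 6 = 12). Use total PEEP for the elastic gradient.
Cstat = Vt / (Pplat − PEEPtotal) = 410 / (23.5 − 18) = 410 / 5.5 = 74.545 mL/cmH2O.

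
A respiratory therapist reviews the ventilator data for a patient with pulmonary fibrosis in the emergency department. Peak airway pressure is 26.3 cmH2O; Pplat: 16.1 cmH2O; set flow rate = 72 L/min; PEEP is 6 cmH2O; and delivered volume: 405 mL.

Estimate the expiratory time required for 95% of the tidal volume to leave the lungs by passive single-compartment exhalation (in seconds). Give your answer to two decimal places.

1.02

Flow: 72 L/min ÷ 60 = 1.2 L/s.
R = (PIP − Pplat)/V̇ = (26.3 − 16.1) / 1.2 = 10.2/1.2 = 8.5 cmH2O·s/L.
C = Vt/(Pplat − PEEP) = 405.0 / (16.1 − 6) = 405.0/10.1 = 40.099 mL/cmH2O.
τ = R × C = 8.5 × 0.0401 L/cmH2O = 0.3409 s.
t = −τ·ln(1 − 0.95) = −0.3409·ln(0.05) = 1.021 s.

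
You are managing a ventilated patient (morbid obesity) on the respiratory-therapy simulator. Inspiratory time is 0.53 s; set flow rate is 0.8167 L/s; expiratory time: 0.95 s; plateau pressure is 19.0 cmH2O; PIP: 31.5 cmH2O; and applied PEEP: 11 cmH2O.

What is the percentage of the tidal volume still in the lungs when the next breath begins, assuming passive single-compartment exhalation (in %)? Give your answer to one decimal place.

31.8

Vt = flow × Ti = 0.8167 L/s × 0.53 s × 1000 mL/L = 432.85 mL.
R = (PIP − Pplat)/V̇ = (31.5 − 19.0) / 0.8167 = 12.5/0.8167 = 15.305 cmH2O·s/L.
C = Vt/(Pplat − PEEP) = 432.85 / (19.0 − 11) = 432.85/8.0 = 54.106 mL/cmH2O.
τ = R × C = 15.305 × 0.05411 L/cmH2O = 0.8282 s.
Fraction remaining at end-expiration = e^(−Te/τ) = e^(−0.95/0.8282) = 0.3176 → 31.76%.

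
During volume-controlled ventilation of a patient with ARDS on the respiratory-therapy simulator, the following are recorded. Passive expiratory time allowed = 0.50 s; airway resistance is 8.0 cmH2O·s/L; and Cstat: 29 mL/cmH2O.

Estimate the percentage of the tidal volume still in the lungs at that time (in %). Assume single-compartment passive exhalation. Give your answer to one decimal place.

11.6

τ = R × C = 8.0 × 29 mL/cmH2O = 8.0 × 0.029 L/cmH2O = 0.232 s.
Passive exhalation: V(t)/V₀ = e^(−t/τ) = e^(−0.50/0.232) = 0.1159.
Fraction remaining = 0.1159 → 11.59%.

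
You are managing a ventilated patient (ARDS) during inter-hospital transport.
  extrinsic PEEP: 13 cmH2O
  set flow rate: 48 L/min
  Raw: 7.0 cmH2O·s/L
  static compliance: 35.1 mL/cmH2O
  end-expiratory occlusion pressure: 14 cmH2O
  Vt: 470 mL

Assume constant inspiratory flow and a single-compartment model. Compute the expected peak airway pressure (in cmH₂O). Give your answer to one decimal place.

Flow: 48 L/min ÷ 60 = 0.8 L/s.
Total PEEP = 14 cmH2O (set 13 + intrinsic 1); this is the baseline alveolar pressure.
Equation of motion (constant flow): PIP = Vt/C + R·V̇ + PEEP.
PIP = 470/35.1 + 7.0×0.8 + 14 = 13.39 + 5.6 + 14 = 32.99 cmH2O.

33.0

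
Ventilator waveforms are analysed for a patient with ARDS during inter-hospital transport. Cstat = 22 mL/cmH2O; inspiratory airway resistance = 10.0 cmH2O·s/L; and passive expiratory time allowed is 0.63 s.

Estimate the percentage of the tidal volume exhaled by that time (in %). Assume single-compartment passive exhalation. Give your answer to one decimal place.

94.3

τ = R × C = 10.0 × 22 mL/cmH2O = 10.0 × 0.022 L/cmH2O = 0.22 s.
Passive exhalation: V(t)/V₀ = e^(−t/τ) = e^(−0.63/0.22) = 0.05706.
Fraction exhaled = 1 − 0.05706 = 0.9429 → 94.29%.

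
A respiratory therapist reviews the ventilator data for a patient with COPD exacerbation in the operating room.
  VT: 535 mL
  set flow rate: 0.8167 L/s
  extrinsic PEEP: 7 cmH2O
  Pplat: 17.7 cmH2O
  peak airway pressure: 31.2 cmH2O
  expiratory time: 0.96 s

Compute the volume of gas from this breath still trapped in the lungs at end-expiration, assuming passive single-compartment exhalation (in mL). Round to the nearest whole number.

167

R = (PIP − Pplat)/V̇ = (31.2 − 17.7) / 0.8167 = 13.5/0.8167 = 16.53 cmH2O·s/L.
C = Vt/(Pplat − PEEP) = 535.0 / (17.7 − 7) = 535.0/10.7 = 50.0 mL/cmH2O.
τ = R × C = 16.53 × 0.05 L/cmH2O = 0.8265 s.
Fraction remaining = e^(−Te/τ) = e^(−0.96/0.8265) = 0.313.
Trapped volume = 535.0 × 0.313 = 167.46 mL.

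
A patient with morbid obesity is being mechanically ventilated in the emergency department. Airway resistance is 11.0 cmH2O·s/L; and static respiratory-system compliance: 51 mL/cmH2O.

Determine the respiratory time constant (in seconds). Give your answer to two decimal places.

τ = R × C = 11.0 × 51 mL/cmH2O = 11.0 × 0.051 L/cmH2O = 0.561 s.

0.56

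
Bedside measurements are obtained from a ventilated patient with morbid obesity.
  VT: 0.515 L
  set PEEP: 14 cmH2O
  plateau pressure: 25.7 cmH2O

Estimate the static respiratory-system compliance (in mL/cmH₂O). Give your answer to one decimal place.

Cstat = Vt / (Pplat − PEEP) = 515 / (25.7 − 14) = 515 / 11.7 = 44.017 mL/cmH2O.

44.0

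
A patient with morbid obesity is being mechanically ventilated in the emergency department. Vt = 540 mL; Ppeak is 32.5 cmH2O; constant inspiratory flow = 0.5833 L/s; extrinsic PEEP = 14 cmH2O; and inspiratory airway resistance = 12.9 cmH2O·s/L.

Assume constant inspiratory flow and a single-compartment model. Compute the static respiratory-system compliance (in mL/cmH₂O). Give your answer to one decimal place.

Equation of motion (constant flow): PIP = Vt/C + R·V̇ + PEEP.
Vt/C = PIP − R·V̇ − PEEP = 32.5 − 12.9×0.5833 − 14 = 32.5 − 7.525 − 14 = 10.975 cmH2O.
C = Vt / 10.975 = 540 / 10.975 = 49.203 mL/cmH2O.

49.2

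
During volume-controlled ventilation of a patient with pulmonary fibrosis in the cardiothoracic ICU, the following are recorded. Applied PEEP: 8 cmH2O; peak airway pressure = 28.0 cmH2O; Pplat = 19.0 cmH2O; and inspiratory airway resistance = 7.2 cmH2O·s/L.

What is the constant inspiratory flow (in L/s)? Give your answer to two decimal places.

1.25

flow = (PIP − Pplat) / Raw = 9.0 / 7.2 = 1.25 L/s.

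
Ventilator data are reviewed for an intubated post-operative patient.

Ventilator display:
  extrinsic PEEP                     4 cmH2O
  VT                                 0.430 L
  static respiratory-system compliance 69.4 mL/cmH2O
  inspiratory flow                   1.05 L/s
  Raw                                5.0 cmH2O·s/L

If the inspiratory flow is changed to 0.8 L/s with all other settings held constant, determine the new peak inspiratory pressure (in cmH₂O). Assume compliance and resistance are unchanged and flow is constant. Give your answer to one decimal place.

PIP = Vt/C + R·V̇ + PEEP (constant-flow equation of motion).
Only the resistive term changes: ΔPIP = R × ΔV̇ = 5.0 × (0.8 − 1.05) = 5.0 × -0.25 = -1.25 cmH2O.
Original PIP = 430/69.4 + 5.0×1.05 + 4 = 15.446 cmH2O; new PIP = 15.446 + (-1.25) = 14.196 cmH2O.

14.2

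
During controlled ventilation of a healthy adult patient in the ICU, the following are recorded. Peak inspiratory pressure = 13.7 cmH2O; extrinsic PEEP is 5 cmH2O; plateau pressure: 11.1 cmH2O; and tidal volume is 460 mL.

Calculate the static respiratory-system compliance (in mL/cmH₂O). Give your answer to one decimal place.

75.4

Cstat = Vt / (Pplat − PEEP) = 460 / (11.1 − 5) = 460 / 6.1 = 75.41 mL/cmH2O.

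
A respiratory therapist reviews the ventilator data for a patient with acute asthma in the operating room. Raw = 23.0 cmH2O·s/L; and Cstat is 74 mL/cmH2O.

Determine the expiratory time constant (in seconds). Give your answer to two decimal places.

τ = R × C = 23.0 × 74 mL/cmH2O = 23.0 × 0.074 L/cmH2O = 1.702 s.

1.70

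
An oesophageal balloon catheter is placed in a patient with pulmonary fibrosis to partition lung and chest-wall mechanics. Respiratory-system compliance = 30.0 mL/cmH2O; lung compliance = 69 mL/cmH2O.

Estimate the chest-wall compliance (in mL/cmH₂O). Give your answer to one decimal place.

1/Ccw = 1/Crs − 1/CL.
1/Ccw = 1/30.0 − 1/69 = 0.01884.
Ccw = 53.079 mL/cmH2O.

53.1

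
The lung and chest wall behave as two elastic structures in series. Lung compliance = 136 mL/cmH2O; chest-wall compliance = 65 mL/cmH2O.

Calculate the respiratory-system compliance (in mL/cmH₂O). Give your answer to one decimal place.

44.0

Lung and chest wall are elastances in series: 1/Crs = 1/CL + 1/Ccw.
1/Crs = 1/136 + 1/65 = 0.02274.
Crs = 43.975 mL/cmH2O.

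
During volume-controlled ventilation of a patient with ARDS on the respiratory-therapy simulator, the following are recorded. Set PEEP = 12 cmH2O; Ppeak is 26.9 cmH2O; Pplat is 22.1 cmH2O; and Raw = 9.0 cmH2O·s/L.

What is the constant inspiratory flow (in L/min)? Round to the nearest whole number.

flow = (PIP − Pplat) / Raw = (26.9 − 22.1) / 9.0 = 0.5333 L/s × 60 = 31.998 L/min.

32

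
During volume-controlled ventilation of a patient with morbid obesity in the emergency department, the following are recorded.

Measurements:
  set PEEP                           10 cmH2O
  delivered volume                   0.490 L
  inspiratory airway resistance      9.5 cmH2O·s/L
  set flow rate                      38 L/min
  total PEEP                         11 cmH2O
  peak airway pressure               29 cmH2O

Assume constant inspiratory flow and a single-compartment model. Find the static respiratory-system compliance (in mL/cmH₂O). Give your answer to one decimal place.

Flow: 38 L/min ÷ 60 = 0.6333 L/s.
Total PEEP = 11 cmH2O (set 10 + intrinsic 1); this is the baseline alveolar pressure.
Equation of motion (constant flow): PIP = Vt/C + R·V̇ + PEEP.
Vt/C = PIP − R·V̇ − PEEP = 29 − 9.5×0.6333 − 11 = 29 − 6.016 − 11 = 11.984 cmH2O.
C = Vt / 11.984 = 490 / 11.984 = 40.888 mL/cmH2O.

40.9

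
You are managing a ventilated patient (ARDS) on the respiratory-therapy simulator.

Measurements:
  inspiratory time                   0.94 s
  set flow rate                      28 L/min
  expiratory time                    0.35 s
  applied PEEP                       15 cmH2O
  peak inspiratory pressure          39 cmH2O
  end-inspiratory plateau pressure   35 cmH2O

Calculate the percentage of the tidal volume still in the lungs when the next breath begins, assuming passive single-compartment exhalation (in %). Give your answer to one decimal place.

Flow: 28 L/min ÷ 60 = 0.4667 L/s.
Vt = flow × Ti = 0.4667 L/s × 0.94 s × 1000 mL/L = 438.7 mL.
R = (PIP − Pplat)/V̇ = (39 − 35) / 0.4667 = 4.0/0.4667 = 8.571 cmH2O·s/L.
C = Vt/(Pplat − PEEP) = 438.7 / (35 − 15) = 438.7/20.0 = 21.935 mL/cmH2O.
τ = R × C = 8.571 × 0.02194 L/cmH2O = 0.188 s.
Fraction remaining at end-expiration = e^(−Te/τ) = e^(−0.35/0.188) = 0.1554 → 15.54%.

15.5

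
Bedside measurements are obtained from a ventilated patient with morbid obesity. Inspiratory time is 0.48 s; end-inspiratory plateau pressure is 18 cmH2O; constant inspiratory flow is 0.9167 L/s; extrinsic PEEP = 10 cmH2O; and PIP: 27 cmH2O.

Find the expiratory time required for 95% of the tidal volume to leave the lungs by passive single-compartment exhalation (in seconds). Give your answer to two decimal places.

Vt = flow × Ti = 0.9167 L/s × 0.48 s × 1000 mL/L = 440.02 mL.
R = (PIP − Pplat)/V̇ = (27 − 18) / 0.9167 = 9.0/0.9167 = 9.818 cmH2O·s/L.
C = Vt/(Pplat − PEEP) = 440.02 / (18 − 10) = 440.02/8.0 = 55.003 mL/cmH2O.
τ = R × C = 9.818 × 0.055 L/cmH2O = 0.54 s.
t = −τ·ln(1 − 0.95) = −0.54·ln(0.05) = 1.618 s.

1.62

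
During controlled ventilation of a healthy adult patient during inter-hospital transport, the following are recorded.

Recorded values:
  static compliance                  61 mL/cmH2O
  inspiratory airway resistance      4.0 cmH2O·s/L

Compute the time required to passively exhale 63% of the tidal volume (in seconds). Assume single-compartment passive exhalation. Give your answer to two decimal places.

0.24

τ = R × C = 4.0 × 61 mL/cmH2O = 4.0 × 0.061 L/cmH2O = 0.244 s.
Exhaled fraction f = 1 − e^(−t/τ) → t = −τ·ln(1 − f) = −0.244·ln(0.37) = 0.2426 s.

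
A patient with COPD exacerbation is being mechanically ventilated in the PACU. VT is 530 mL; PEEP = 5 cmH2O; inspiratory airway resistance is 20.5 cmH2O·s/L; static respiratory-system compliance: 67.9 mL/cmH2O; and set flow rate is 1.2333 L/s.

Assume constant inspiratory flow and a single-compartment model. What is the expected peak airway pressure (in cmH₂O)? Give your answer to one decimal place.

Equation of motion (constant flow): PIP = Vt/C + R·V̇ + PEEP.
PIP = 530/67.9 + 20.5×1.2333 + 5 = 7.806 + 25.283 + 5 = 38.089 cmH2O.

38.1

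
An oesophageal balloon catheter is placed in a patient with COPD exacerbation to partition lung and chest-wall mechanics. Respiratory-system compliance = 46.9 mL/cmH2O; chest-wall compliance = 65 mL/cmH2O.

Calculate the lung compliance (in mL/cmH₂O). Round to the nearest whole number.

168

1/CL = 1/Crs − 1/Ccw.
1/CL = 1/46.9 − 1/65 = 0.005937.
CL = 168.44 mL/cmH2O.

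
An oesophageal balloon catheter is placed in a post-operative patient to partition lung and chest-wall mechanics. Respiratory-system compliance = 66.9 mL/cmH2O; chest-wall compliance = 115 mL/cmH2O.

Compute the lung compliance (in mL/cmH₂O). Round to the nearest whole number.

1/CL = 1/Crs − 1/Ccw.
1/CL = 1/66.9 − 1/115 = 0.006252.
CL = 159.95 mL/cmH2O.

160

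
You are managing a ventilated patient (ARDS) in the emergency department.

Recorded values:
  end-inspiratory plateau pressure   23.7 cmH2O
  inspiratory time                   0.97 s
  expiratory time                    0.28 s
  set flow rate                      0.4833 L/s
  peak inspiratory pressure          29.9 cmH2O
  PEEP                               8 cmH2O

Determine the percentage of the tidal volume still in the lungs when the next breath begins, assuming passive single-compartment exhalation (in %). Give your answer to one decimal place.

Vt = flow × Ti = 0.4833 L/s × 0.97 s × 1000 mL/L = 468.8 mL.
R = (PIP − Pplat)/V̇ = (29.9 − 23.7) / 0.4833 = 6.2/0.4833 = 12.828 cmH2O·s/L.
C = Vt/(Pplat − PEEP) = 468.8 / (23.7 − 8) = 468.8/15.7 = 29.86 mL/cmH2O.
τ = R × C = 12.828 × 0.02986 L/cmH2O = 0.383 s.
Fraction remaining at end-expiration = e^(−Te/τ) = e^(−0.28/0.383) = 0.4814 → 48.14%.

48.1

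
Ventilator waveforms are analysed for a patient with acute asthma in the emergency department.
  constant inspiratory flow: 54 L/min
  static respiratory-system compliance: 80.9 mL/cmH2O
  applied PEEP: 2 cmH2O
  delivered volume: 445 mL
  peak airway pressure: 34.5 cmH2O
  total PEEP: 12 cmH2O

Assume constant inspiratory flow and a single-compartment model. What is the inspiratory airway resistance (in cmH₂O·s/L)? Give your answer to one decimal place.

Flow: 54 L/min ÷ 60 = 0.9 L/s.
Total PEEP = 12 cmH2O (set 2 + intrinsic 10); this is the baseline alveolar pressure.
Equation of motion (constant flow): PIP = Vt/C + R·V̇ + PEEP.
R·V̇ = PIP − Vt/C − PEEP = 34.5 − 445/80.9 − 12 = 34.5 − 5.501 − 12 = 16.999 cmH2O.
R = 16.999 / 0.9 = 18.888 cmH2O·s/L.

18.9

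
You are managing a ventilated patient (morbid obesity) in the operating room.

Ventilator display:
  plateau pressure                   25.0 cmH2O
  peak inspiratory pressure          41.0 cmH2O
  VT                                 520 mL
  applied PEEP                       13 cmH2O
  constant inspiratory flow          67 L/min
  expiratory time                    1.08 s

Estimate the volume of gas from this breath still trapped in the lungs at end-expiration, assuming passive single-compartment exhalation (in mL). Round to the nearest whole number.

Flow: 67 L/min ÷ 60 = 1.1167 L/s.
R = (PIP − Pplat)/V̇ = (41.0 − 25.0) / 1.1167 = 16.0/1.1167 = 14.328 cmH2O·s/L.
C = Vt/(Pplat − PEEP) = 520.0 / (25.0 − 13) = 520.0/12.0 = 43.333 mL/cmH2O.
τ = R × C = 14.328 × 0.04333 L/cmH2O = 0.6208 s.
Fraction remaining = e^(−Te/τ) = e^(−1.08/0.6208) = 0.1756.
Trapped volume = 520.0 × 0.1756 = 91.312 mL.

91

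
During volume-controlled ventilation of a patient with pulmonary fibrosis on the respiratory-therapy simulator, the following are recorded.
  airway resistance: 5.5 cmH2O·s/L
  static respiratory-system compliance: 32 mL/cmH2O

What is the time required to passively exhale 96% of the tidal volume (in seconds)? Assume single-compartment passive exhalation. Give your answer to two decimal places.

τ = R × C = 5.5 × 32 mL/cmH2O = 5.5 × 0.032 L/cmH2O = 0.176 s.
Exhaled fraction f = 1 − e^(−t/τ) → t = −τ·ln(1 − f) = −0.176·ln(0.04) = 0.5665 s.

0.57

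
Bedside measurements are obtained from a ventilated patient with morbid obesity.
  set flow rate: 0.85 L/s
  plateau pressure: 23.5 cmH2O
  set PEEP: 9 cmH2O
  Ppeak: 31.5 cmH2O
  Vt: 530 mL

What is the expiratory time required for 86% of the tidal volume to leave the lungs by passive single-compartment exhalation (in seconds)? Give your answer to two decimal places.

0.68

R = (PIP − Pplat)/V̇ = (31.5 − 23.5) / 0.85 = 8.0/0.85 = 9.412 cmH2O·s/L.
C = Vt/(Pplat − PEEP) = 530.0 / (23.5 − 9) = 530.0/14.5 = 36.552 mL/cmH2O.
τ = R × C = 9.412 × 0.03655 L/cmH2O = 0.344 s.
t = −τ·ln(1 − 0.86) = −0.344·ln(0.14) = 0.6763 s.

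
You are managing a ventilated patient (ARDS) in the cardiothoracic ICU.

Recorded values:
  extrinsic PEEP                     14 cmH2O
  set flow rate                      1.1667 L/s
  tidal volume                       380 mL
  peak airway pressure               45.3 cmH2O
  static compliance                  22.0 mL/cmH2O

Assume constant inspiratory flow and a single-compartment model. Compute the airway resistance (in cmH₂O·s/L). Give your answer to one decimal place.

12.0

Equation of motion (constant flow): PIP = Vt/C + R·V̇ + PEEP.
R·V̇ = PIP − Vt/C − PEEP = 45.3 − 380/22.0 − 14 = 45.3 − 17.273 − 14 = 14.027 cmH2O.
R = 14.027 / 1.1667 = 12.023 cmH2O·s/L.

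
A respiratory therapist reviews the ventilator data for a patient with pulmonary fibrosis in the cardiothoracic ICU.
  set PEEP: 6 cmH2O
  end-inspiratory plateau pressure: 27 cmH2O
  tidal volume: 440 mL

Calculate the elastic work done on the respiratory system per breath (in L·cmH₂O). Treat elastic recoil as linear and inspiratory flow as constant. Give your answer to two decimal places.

4.62

Elastic work ≈ ½ × (Pplat − PEEP) × Vt = 0.5 × (27 − 6) × 0.440 L = 0.5 × 21.0 × 0.440 = 4.62 L·cmH2O.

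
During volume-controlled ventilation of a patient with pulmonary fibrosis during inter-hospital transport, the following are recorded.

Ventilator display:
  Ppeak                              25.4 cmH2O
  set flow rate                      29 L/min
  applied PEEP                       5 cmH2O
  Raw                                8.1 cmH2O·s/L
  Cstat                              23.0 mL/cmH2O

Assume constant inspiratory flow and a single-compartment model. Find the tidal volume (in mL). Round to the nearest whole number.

Flow: 29 L/min ÷ 60 = 0.4833 L/s.
Equation of motion (constant flow): PIP = Vt/C + R·V̇ + PEEP.
Vt/C = PIP − R·V̇ − PEEP = 25.4 − 3.915 − 5 = 16.485 cmH2O.
Vt = C × 16.485 = 23.0 × 16.485 = 379.16 mL.

379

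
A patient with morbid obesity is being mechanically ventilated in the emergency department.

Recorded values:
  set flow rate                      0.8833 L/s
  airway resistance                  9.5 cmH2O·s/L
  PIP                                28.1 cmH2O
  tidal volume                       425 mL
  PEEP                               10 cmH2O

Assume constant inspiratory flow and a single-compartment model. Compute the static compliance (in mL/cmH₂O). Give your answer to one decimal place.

43.8

Equation of motion (constant flow): PIP = Vt/C + R·V̇ + PEEP.
Vt/C = PIP − R·V̇ − PEEP = 28.1 − 9.5×0.8833 − 10 = 28.1 − 8.391 − 10 = 9.709 cmH2O.
C = Vt / 9.709 = 425 / 9.709 = 43.774 mL/cmH2O.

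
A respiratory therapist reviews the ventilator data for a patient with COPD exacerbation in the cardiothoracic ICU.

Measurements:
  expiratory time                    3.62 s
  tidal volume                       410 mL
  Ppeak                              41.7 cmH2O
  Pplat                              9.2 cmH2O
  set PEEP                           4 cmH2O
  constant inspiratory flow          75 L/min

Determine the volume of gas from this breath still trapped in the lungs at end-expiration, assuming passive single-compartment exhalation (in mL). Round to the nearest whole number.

Flow: 75 L/min ÷ 60 = 1.25 L/s.
R = (PIP − Pplat)/V̇ = (41.7 − 9.2) / 1.25 = 32.5/1.25 = 26.0 cmH2O·s/L.
C = Vt/(Pplat − PEEP) = 410.0 / (9.2 − 4) = 410.0/5.2 = 78.846 mL/cmH2O.
τ = R × C = 26.0 × 0.07885 L/cmH2O = 2.05 s.
Fraction remaining = e^(−Te/τ) = e^(−3.62/2.05) = 0.171.
Trapped volume = 410.0 × 0.171 = 70.11 mL.

70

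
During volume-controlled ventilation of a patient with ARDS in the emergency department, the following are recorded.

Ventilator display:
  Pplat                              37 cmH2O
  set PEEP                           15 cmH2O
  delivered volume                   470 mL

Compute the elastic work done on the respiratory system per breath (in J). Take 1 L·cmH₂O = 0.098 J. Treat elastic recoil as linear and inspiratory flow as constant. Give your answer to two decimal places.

Elastic work ≈ ½ × (Pplat − PEEP) × Vt = 0.5 × (37 − 15) × 0.470 L = 0.5 × 22.0 × 0.470 = 5.17 L·cmH2O.
× 0.098 J/(L·cmH2O) → 0.5067 J.

0.51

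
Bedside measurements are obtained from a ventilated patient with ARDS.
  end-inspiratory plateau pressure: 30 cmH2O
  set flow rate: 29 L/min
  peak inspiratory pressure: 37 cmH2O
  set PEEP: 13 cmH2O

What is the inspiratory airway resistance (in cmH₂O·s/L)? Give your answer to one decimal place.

14.5

Flow: 29 L/min ÷ 60 = 0.4833 L/s.
Raw = (PIP − Pplat) / flow = (37 − 30) / 0.4833 = 7.0 / 0.4833 = 14.484 cmH2O·s/L.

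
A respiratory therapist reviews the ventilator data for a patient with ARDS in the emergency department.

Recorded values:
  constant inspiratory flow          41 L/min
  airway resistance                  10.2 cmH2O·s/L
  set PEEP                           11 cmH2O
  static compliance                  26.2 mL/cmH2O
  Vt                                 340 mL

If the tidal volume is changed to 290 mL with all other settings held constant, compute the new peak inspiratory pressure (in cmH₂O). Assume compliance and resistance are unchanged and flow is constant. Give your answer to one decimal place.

29.0

Flow: 41 L/min ÷ 60 = 0.6833 L/s.
PIP = Vt/C + R·V̇ + PEEP (constant-flow equation of motion).
Only the elastic term changes: ΔPIP = ΔVt / C = (290 − 340) / 26.2 = -1.908 cmH2O.
Original PIP = 340/26.2 + 10.2×0.6833 + 11 = 30.947 cmH2O; new PIP = 30.947 + (-1.908) = 29.039 cmH2O.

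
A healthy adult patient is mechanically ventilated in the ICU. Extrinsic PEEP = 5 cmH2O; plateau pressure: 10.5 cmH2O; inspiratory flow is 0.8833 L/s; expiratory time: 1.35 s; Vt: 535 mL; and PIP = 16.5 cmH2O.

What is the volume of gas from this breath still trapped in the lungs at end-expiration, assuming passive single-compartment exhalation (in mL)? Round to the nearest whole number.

69

R = (PIP − Pplat)/V̇ = (16.5 − 10.5) / 0.8833 = 6.0/0.8833 = 6.793 cmH2O·s/L.
C = Vt/(Pplat − PEEP) = 535.0 / (10.5 − 5) = 535.0/5.5 = 97.273 mL/cmH2O.
τ = R × C = 6.793 × 0.09727 L/cmH2O = 0.6608 s.
Fraction remaining = e^(−Te/τ) = e^(−1.35/0.6608) = 0.1296.
Trapped volume = 535.0 × 0.1296 = 69.336 mL.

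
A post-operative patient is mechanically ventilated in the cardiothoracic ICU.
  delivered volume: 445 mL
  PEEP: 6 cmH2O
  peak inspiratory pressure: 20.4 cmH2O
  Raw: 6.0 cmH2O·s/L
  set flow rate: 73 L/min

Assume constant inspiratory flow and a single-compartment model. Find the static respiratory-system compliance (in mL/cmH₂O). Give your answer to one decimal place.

Flow: 73 L/min ÷ 60 = 1.2167 L/s.
Equation of motion (constant flow): PIP = Vt/C + R·V̇ + PEEP.
Vt/C = PIP − R·V̇ − PEEP = 20.4 − 6.0×1.2167 − 6 = 20.4 − 7.3 − 6 = 7.1 cmH2O.
C = Vt / 7.1 = 445 / 7.1 = 62.676 mL/cmH2O.

62.7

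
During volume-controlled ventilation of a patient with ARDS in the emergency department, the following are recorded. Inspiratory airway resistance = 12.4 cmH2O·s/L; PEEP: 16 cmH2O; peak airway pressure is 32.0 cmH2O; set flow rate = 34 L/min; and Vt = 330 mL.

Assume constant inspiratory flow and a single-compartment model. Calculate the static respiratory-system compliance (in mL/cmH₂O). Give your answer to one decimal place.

Flow: 34 L/min ÷ 60 = 0.5667 L/s.
Equation of motion (constant flow): PIP = Vt/C + R·V̇ + PEEP.
Vt/C = PIP − R·V̇ − PEEP = 32.0 − 12.4×0.5667 − 16 = 32.0 − 7.027 − 16 = 8.973 cmH2O.
C = Vt / 8.973 = 330 / 8.973 = 36.777 mL/cmH2O.

36.8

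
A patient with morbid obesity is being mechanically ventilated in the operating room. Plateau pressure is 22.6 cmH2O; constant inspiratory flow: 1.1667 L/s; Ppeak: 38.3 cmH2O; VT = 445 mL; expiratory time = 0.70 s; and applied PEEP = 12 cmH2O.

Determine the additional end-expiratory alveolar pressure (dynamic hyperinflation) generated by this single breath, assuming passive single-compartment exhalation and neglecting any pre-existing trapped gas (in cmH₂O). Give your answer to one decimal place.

R = (PIP − Pplat)/V̇ = (38.3 − 22.6) / 1.1667 = 15.7/1.1667 = 13.457 cmH2O·s/L.
C = Vt/(Pplat − PEEP) = 445.0 / (22.6 − 12) = 445.0/10.6 = 41.981 mL/cmH2O.
τ = R × C = 13.457 × 0.04198 L/cmH2O = 0.5649 s.
Fraction remaining = e^(−Te/τ) = e^(−0.70/0.5649) = 0.2896; trapped volume = 445.0 × 0.2896 = 128.87 mL.
Additional alveolar pressure from trapping ≈ V_trapped / C = 128.87 / 41.981 = 3.07 cmH2O.

3.1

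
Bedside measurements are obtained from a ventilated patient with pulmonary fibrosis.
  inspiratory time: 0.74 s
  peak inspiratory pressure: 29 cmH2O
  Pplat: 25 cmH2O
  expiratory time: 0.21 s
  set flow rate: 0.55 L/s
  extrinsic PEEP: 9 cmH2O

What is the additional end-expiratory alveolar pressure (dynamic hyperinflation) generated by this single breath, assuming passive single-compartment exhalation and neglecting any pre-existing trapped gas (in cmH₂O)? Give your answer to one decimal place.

Vt = flow × Ti = 0.55 L/s × 0.74 s × 1000 mL/L = 407.0 mL.
R = (PIP − Pplat)/V̇ = (29 − 25) / 0.55 = 4.0/0.55 = 7.273 cmH2O·s/L.
C = Vt/(Pplat − PEEP) = 407.0 / (25 − 9) = 407.0/16.0 = 25.438 mL/cmH2O.
τ = R × C = 7.273 × 0.02544 L/cmH2O = 0.185 s.
Fraction remaining = e^(−Te/τ) = e^(−0.21/0.185) = 0.3214; trapped volume = 407.0 × 0.3214 = 130.81 mL.
Additional alveolar pressure from trapping ≈ V_trapped / C = 130.81 / 25.438 = 5.142 cmH2O.

5.1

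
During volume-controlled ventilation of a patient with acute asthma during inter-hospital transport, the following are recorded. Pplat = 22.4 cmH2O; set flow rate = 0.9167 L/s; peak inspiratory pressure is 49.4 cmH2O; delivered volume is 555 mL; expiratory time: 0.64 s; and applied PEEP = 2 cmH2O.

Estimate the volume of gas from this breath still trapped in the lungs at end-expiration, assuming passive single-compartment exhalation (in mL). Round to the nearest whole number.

R = (PIP − Pplat)/V̇ = (49.4 − 22.4) / 0.9167 = 27.0/0.9167 = 29.453 cmH2O·s/L.
C = Vt/(Pplat − PEEP) = 555.0 / (22.4 − 2) = 555.0/20.4 = 27.206 mL/cmH2O.
τ = R × C = 29.453 × 0.02721 L/cmH2O = 0.8014 s.
Fraction remaining = e^(−Te/τ) = e^(−0.64/0.8014) = 0.45.
Trapped volume = 555.0 × 0.45 = 249.75 mL.

250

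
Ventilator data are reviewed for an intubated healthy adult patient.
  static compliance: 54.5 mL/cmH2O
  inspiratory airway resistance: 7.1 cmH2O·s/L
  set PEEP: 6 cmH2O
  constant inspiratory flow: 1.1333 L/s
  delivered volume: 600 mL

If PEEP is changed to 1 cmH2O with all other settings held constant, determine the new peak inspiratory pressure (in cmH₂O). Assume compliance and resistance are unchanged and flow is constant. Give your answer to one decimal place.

20.1

PIP = Vt/C + R·V̇ + PEEP (constant-flow equation of motion).
Only the baseline term changes: ΔPIP = ΔPEEP = 1 − 6 = -5.0 cmH2O.
Original PIP = 600/54.5 + 7.1×1.1333 + 6 = 25.056 cmH2O; new PIP = 25.056 + (-5.0) = 20.056 cmH2O.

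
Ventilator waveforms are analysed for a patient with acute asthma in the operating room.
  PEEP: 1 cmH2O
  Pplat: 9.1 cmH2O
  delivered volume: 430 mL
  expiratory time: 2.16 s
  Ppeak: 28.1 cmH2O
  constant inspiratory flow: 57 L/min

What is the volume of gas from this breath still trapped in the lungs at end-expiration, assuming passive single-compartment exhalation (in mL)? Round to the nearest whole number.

Flow: 57 L/min ÷ 60 = 0.95 L/s.
R = (PIP − Pplat)/V̇ = (28.1 − 9.1) / 0.95 = 19.0/0.95 = 20.0 cmH2O·s/L.
C = Vt/(Pplat − PEEP) = 430.0 / (9.1 − 1) = 430.0/8.1 = 53.086 mL/cmH2O.
τ = R × C = 20.0 × 0.05309 L/cmH2O = 1.062 s.
Fraction remaining = e^(−Te/τ) = e^(−2.16/1.062) = 0.1308.
Trapped volume = 430.0 × 0.1308 = 56.244 mL.

56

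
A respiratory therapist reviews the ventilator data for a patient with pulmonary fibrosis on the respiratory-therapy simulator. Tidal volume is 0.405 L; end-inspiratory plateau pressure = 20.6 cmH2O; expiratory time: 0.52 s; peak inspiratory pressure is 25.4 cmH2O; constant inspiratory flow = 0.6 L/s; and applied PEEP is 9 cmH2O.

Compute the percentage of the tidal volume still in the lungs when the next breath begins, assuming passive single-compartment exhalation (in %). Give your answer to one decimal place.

R = (PIP − Pplat)/V̇ = (25.4 − 20.6) / 0.6 = 4.8/0.6 = 8.0 cmH2O·s/L.
C = Vt/(Pplat − PEEP) = 405.0 / (20.6 − 9) = 405.0/11.6 = 34.914 mL/cmH2O.
τ = R × C = 8.0 × 0.03491 L/cmH2O = 0.2793 s.
Fraction remaining at end-expiration = e^(−Te/τ) = e^(−0.52/0.2793) = 0.1554 → 15.54%.

15.5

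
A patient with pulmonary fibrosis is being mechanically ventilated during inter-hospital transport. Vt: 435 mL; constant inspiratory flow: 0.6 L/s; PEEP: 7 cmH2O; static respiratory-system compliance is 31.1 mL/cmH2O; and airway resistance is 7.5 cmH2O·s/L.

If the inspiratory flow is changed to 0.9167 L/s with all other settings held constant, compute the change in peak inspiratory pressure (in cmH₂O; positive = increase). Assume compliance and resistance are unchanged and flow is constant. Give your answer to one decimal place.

PIP = Vt/C + R·V̇ + PEEP (constant-flow equation of motion).
Only the resistive term changes: ΔPIP = R × ΔV̇ = 7.5 × (0.9167 − 0.6) = 7.5 × 0.3167 = 2.375 cmH2O.

2.4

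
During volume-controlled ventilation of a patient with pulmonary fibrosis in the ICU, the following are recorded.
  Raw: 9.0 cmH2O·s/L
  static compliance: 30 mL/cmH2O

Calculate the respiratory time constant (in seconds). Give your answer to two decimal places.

0.27

τ = R × C = 9.0 × 30 mL/cmH2O = 9.0 × 0.030 L/cmH2O = 0.27 s.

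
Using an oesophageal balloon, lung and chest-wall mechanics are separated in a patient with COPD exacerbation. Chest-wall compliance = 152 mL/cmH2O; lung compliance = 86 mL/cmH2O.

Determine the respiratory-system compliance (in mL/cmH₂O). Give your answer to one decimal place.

Lung and chest wall are elastances in series: 1/Crs = 1/CL + 1/Ccw.
1/Crs = 1/86 + 1/152 = 0.01821.
Crs = 54.915 mL/cmH2O.

54.9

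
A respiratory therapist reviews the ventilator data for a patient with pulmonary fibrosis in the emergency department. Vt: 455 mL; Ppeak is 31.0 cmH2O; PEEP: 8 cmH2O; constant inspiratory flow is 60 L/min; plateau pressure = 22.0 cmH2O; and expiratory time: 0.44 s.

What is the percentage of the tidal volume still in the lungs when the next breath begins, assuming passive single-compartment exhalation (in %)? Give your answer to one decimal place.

22.2

Flow: 60 L/min ÷ 60 = 1 L/s.
R = (PIP − Pplat)/V̇ = (31.0 − 22.0) / 1 = 9.0/1 = 9.0 cmH2O·s/L.
C = Vt/(Pplat − PEEP) = 455.0 / (22.0 − 8) = 455.0/14.0 = 32.5 mL/cmH2O.
τ = R × C = 9.0 × 0.0325 L/cmH2O = 0.2925 s.
Fraction remaining at end-expiration = e^(−Te/τ) = e^(−0.44/0.2925) = 0.2222 → 22.22%.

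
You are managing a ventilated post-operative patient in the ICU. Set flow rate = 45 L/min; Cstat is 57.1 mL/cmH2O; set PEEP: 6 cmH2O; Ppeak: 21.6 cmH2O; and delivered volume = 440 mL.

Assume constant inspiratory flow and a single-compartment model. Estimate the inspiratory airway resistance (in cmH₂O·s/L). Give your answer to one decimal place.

10.5

Flow: 45 L/min ÷ 60 = 0.75 L/s.
Equation of motion (constant flow): PIP = Vt/C + R·V̇ + PEEP.
R·V̇ = PIP − Vt/C − PEEP = 21.6 − 440/57.1 − 6 = 21.6 − 7.706 − 6 = 7.894 cmH2O.
R = 7.894 / 0.75 = 10.525 cmH2O·s/L.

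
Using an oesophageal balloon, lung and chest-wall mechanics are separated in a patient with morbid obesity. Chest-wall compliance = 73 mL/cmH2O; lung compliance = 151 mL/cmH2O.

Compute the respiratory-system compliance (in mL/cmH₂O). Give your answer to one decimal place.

Lung and chest wall are elastances in series: 1/Crs = 1/CL + 1/Ccw.
1/Crs = 1/151 + 1/73 = 0.02032.
Crs = 49.213 mL/cmH2O.

49.2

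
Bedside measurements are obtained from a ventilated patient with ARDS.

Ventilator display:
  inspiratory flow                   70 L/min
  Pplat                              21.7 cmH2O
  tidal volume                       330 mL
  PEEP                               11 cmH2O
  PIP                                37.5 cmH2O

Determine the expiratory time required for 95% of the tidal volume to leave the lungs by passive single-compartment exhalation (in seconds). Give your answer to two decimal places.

1.25

Flow: 70 L/min ÷ 60 = 1.1667 L/s.
R = (PIP − Pplat)/V̇ = (37.5 − 21.7) / 1.1667 = 15.8/1.1667 = 13.542 cmH2O·s/L.
C = Vt/(Pplat − PEEP) = 330.0 / (21.7 − 11) = 330.0/10.7 = 30.841 mL/cmH2O.
τ = R × C = 13.542 × 0.03084 L/cmH2O = 0.4176 s.
t = −τ·ln(1 − 0.95) = −0.4176·ln(0.05) = 1.251 s.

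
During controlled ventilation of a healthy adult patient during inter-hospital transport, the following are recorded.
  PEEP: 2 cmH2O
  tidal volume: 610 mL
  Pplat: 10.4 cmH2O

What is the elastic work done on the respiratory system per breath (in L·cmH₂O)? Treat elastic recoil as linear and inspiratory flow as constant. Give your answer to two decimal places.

2.56

Elastic work ≈ ½ × (Pplat − PEEP) × Vt = 0.5 × (10.4 − 2) × 0.610 L = 0.5 × 8.4 × 0.610 = 2.562 L·cmH2O.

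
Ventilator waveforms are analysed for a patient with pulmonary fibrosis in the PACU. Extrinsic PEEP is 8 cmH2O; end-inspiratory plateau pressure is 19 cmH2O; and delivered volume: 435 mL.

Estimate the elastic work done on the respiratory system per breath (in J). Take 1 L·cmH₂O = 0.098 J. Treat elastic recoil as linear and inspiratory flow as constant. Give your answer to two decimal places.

Elastic work ≈ ½ × (Pplat − PEEP) × Vt = 0.5 × (19 − 8) × 0.435 L = 0.5 × 11.0 × 0.435 = 2.393 L·cmH2O.
× 0.098 J/(L·cmH2O) → 0.2345 J.

0.23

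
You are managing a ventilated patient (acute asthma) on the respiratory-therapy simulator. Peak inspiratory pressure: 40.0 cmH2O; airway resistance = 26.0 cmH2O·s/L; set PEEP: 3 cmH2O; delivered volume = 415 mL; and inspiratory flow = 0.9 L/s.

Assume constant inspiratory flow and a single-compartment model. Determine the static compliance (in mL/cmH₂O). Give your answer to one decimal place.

Equation of motion (constant flow): PIP = Vt/C + R·V̇ + PEEP.
Vt/C = PIP − R·V̇ − PEEP = 40.0 − 26.0×0.9 − 3 = 40.0 − 23.4 − 3 = 13.6 cmH2O.
C = Vt / 13.6 = 415 / 13.6 = 30.515 mL/cmH2O.

30.5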